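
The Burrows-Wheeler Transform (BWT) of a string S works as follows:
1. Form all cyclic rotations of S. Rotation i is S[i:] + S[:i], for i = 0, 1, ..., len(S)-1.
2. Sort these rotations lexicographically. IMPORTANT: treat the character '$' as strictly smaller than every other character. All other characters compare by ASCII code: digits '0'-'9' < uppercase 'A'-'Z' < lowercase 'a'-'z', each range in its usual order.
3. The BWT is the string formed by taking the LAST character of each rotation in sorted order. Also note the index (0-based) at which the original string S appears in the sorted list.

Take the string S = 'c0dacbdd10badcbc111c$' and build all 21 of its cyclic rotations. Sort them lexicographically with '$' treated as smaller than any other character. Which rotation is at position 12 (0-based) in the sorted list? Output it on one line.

Answer: c$c0dacbdd10badcbc111

Derivation:
All 21 rotations (rotation i = S[i:]+S[:i]):
  rot[0] = c0dacbdd10badcbc111c$
  rot[1] = 0dacbdd10badcbc111c$c
  rot[2] = dacbdd10badcbc111c$c0
  rot[3] = acbdd10badcbc111c$c0d
  rot[4] = cbdd10badcbc111c$c0da
  rot[5] = bdd10badcbc111c$c0dac
  rot[6] = dd10badcbc111c$c0dacb
  rot[7] = d10badcbc111c$c0dacbd
  rot[8] = 10badcbc111c$c0dacbdd
  rot[9] = 0badcbc111c$c0dacbdd1
  rot[10] = badcbc111c$c0dacbdd10
  rot[11] = adcbc111c$c0dacbdd10b
  rot[12] = dcbc111c$c0dacbdd10ba
  rot[13] = cbc111c$c0dacbdd10bad
  rot[14] = bc111c$c0dacbdd10badc
  rot[15] = c111c$c0dacbdd10badcb
  rot[16] = 111c$c0dacbdd10badcbc
  rot[17] = 11c$c0dacbdd10badcbc1
  rot[18] = 1c$c0dacbdd10badcbc11
  rot[19] = c$c0dacbdd10badcbc111
  rot[20] = $c0dacbdd10badcbc111c
Sorted (with $ < everything):
  sorted[0] = $c0dacbdd10badcbc111c
  sorted[1] = 0badcbc111c$c0dacbdd1
  sorted[2] = 0dacbdd10badcbc111c$c
  sorted[3] = 10badcbc111c$c0dacbdd
  sorted[4] = 111c$c0dacbdd10badcbc
  sorted[5] = 11c$c0dacbdd10badcbc1
  sorted[6] = 1c$c0dacbdd10badcbc11
  sorted[7] = acbdd10badcbc111c$c0d
  sorted[8] = adcbc111c$c0dacbdd10b
  sorted[9] = badcbc111c$c0dacbdd10
  sorted[10] = bc111c$c0dacbdd10badc
  sorted[11] = bdd10badcbc111c$c0dac
  sorted[12] = c$c0dacbdd10badcbc111
  sorted[13] = c0dacbdd10badcbc111c$
  sorted[14] = c111c$c0dacbdd10badcb
  sorted[15] = cbc111c$c0dacbdd10bad
  sorted[16] = cbdd10badcbc111c$c0da
  sorted[17] = d10badcbc111c$c0dacbd
  sorted[18] = dacbdd10badcbc111c$c0
  sorted[19] = dcbc111c$c0dacbdd10ba
  sorted[20] = dd10badcbc111c$c0dacb
sorted[12] = c$c0dacbdd10badcbc111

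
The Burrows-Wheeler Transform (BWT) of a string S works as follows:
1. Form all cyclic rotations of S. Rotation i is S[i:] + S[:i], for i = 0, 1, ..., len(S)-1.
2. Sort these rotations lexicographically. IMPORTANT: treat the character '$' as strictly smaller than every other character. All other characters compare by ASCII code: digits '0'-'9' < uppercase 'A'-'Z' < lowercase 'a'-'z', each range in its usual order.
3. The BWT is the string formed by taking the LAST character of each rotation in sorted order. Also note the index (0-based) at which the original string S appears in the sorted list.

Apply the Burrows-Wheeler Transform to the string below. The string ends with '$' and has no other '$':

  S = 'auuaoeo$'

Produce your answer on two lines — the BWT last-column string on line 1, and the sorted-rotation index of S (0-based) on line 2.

All 8 rotations (rotation i = S[i:]+S[:i]):
  rot[0] = auuaoeo$
  rot[1] = uuaoeo$a
  rot[2] = uaoeo$au
  rot[3] = aoeo$auu
  rot[4] = oeo$auua
  rot[5] = eo$auuao
  rot[6] = o$auuaoe
  rot[7] = $auuaoeo
Sorted (with $ < everything):
  sorted[0] = $auuaoeo  (last char: 'o')
  sorted[1] = aoeo$auu  (last char: 'u')
  sorted[2] = auuaoeo$  (last char: '$')
  sorted[3] = eo$auuao  (last char: 'o')
  sorted[4] = o$auuaoe  (last char: 'e')
  sorted[5] = oeo$auua  (last char: 'a')
  sorted[6] = uaoeo$au  (last char: 'u')
  sorted[7] = uuaoeo$a  (last char: 'a')
Last column: ou$oeaua
Original string S is at sorted index 2

Answer: ou$oeaua
2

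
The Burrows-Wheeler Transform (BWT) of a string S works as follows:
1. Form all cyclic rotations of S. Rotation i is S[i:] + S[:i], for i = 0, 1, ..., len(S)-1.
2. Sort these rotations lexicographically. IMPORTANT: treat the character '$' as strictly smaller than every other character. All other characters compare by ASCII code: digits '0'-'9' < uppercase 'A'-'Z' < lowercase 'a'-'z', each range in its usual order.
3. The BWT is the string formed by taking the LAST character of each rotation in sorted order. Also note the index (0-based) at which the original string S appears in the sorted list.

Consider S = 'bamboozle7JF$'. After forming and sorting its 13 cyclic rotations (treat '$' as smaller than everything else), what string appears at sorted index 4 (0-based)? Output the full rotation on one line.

Answer: amboozle7JF$b

Derivation:
All 13 rotations (rotation i = S[i:]+S[:i]):
  rot[0] = bamboozle7JF$
  rot[1] = amboozle7JF$b
  rot[2] = mboozle7JF$ba
  rot[3] = boozle7JF$bam
  rot[4] = oozle7JF$bamb
  rot[5] = ozle7JF$bambo
  rot[6] = zle7JF$bamboo
  rot[7] = le7JF$bambooz
  rot[8] = e7JF$bamboozl
  rot[9] = 7JF$bamboozle
  rot[10] = JF$bamboozle7
  rot[11] = F$bamboozle7J
  rot[12] = $bamboozle7JF
Sorted (with $ < everything):
  sorted[0] = $bamboozle7JF
  sorted[1] = 7JF$bamboozle
  sorted[2] = F$bamboozle7J
  sorted[3] = JF$bamboozle7
  sorted[4] = amboozle7JF$b
  sorted[5] = bamboozle7JF$
  sorted[6] = boozle7JF$bam
  sorted[7] = e7JF$bamboozl
  sorted[8] = le7JF$bambooz
  sorted[9] = mboozle7JF$ba
  sorted[10] = oozle7JF$bamb
  sorted[11] = ozle7JF$bambo
  sorted[12] = zle7JF$bamboo
sorted[4] = amboozle7JF$b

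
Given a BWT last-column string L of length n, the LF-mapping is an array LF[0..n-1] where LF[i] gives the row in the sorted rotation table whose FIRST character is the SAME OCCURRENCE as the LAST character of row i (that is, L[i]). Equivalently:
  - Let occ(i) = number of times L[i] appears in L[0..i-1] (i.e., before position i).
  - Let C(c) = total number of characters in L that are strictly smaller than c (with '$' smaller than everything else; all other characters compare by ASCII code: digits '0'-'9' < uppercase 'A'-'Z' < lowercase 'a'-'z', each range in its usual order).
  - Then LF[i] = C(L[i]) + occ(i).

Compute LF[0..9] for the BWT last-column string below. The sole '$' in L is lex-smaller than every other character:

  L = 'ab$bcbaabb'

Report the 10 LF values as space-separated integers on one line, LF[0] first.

Answer: 1 4 0 5 9 6 2 3 7 8

Derivation:
Char counts: '$':1, 'a':3, 'b':5, 'c':1
C (first-col start): C('$')=0, C('a')=1, C('b')=4, C('c')=9
L[0]='a': occ=0, LF[0]=C('a')+0=1+0=1
L[1]='b': occ=0, LF[1]=C('b')+0=4+0=4
L[2]='$': occ=0, LF[2]=C('$')+0=0+0=0
L[3]='b': occ=1, LF[3]=C('b')+1=4+1=5
L[4]='c': occ=0, LF[4]=C('c')+0=9+0=9
L[5]='b': occ=2, LF[5]=C('b')+2=4+2=6
L[6]='a': occ=1, LF[6]=C('a')+1=1+1=2
L[7]='a': occ=2, LF[7]=C('a')+2=1+2=3
L[8]='b': occ=3, LF[8]=C('b')+3=4+3=7
L[9]='b': occ=4, LF[9]=C('b')+4=4+4=8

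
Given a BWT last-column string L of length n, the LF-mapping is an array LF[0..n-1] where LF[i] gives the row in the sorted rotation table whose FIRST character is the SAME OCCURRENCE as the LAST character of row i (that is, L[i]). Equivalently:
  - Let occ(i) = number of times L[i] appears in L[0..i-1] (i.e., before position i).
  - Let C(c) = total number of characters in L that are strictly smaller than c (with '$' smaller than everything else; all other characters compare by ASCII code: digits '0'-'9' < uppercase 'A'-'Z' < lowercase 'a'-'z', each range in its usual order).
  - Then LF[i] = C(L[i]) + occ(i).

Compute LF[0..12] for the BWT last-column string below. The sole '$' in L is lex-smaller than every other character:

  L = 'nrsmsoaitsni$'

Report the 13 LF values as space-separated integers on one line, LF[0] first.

Char counts: '$':1, 'a':1, 'i':2, 'm':1, 'n':2, 'o':1, 'r':1, 's':3, 't':1
C (first-col start): C('$')=0, C('a')=1, C('i')=2, C('m')=4, C('n')=5, C('o')=7, C('r')=8, C('s')=9, C('t')=12
L[0]='n': occ=0, LF[0]=C('n')+0=5+0=5
L[1]='r': occ=0, LF[1]=C('r')+0=8+0=8
L[2]='s': occ=0, LF[2]=C('s')+0=9+0=9
L[3]='m': occ=0, LF[3]=C('m')+0=4+0=4
L[4]='s': occ=1, LF[4]=C('s')+1=9+1=10
L[5]='o': occ=0, LF[5]=C('o')+0=7+0=7
L[6]='a': occ=0, LF[6]=C('a')+0=1+0=1
L[7]='i': occ=0, LF[7]=C('i')+0=2+0=2
L[8]='t': occ=0, LF[8]=C('t')+0=12+0=12
L[9]='s': occ=2, LF[9]=C('s')+2=9+2=11
L[10]='n': occ=1, LF[10]=C('n')+1=5+1=6
L[11]='i': occ=1, LF[11]=C('i')+1=2+1=3
L[12]='$': occ=0, LF[12]=C('$')+0=0+0=0

Answer: 5 8 9 4 10 7 1 2 12 11 6 3 0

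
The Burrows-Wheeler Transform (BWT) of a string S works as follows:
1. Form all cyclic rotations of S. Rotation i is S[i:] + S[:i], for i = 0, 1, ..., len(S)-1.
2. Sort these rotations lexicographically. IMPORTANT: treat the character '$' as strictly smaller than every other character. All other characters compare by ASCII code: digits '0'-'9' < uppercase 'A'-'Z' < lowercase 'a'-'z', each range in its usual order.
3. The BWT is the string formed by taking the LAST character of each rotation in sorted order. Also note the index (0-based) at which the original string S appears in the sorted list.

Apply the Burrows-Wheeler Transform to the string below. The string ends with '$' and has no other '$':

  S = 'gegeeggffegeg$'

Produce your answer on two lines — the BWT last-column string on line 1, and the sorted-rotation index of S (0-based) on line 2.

All 14 rotations (rotation i = S[i:]+S[:i]):
  rot[0] = gegeeggffegeg$
  rot[1] = egeeggffegeg$g
  rot[2] = geeggffegeg$ge
  rot[3] = eeggffegeg$geg
  rot[4] = eggffegeg$gege
  rot[5] = ggffegeg$gegee
  rot[6] = gffegeg$gegeeg
  rot[7] = ffegeg$gegeegg
  rot[8] = fegeg$gegeeggf
  rot[9] = egeg$gegeeggff
  rot[10] = geg$gegeeggffe
  rot[11] = eg$gegeeggffeg
  rot[12] = g$gegeeggffege
  rot[13] = $gegeeggffegeg
Sorted (with $ < everything):
  sorted[0] = $gegeeggffegeg  (last char: 'g')
  sorted[1] = eeggffegeg$geg  (last char: 'g')
  sorted[2] = eg$gegeeggffeg  (last char: 'g')
  sorted[3] = egeeggffegeg$g  (last char: 'g')
  sorted[4] = egeg$gegeeggff  (last char: 'f')
  sorted[5] = eggffegeg$gege  (last char: 'e')
  sorted[6] = fegeg$gegeeggf  (last char: 'f')
  sorted[7] = ffegeg$gegeegg  (last char: 'g')
  sorted[8] = g$gegeeggffege  (last char: 'e')
  sorted[9] = geeggffegeg$ge  (last char: 'e')
  sorted[10] = geg$gegeeggffe  (last char: 'e')
  sorted[11] = gegeeggffegeg$  (last char: '$')
  sorted[12] = gffegeg$gegeeg  (last char: 'g')
  sorted[13] = ggffegeg$gegee  (last char: 'e')
Last column: ggggfefgeee$ge
Original string S is at sorted index 11

Answer: ggggfefgeee$ge
11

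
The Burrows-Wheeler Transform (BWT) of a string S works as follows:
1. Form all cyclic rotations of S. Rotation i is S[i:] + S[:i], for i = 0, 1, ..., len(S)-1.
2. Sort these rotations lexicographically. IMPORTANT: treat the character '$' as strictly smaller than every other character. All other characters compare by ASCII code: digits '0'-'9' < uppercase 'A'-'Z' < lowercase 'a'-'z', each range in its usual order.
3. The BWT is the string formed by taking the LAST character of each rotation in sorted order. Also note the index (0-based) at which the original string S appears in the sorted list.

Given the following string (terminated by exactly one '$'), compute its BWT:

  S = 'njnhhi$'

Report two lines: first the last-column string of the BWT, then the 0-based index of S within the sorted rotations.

All 7 rotations (rotation i = S[i:]+S[:i]):
  rot[0] = njnhhi$
  rot[1] = jnhhi$n
  rot[2] = nhhi$nj
  rot[3] = hhi$njn
  rot[4] = hi$njnh
  rot[5] = i$njnhh
  rot[6] = $njnhhi
Sorted (with $ < everything):
  sorted[0] = $njnhhi  (last char: 'i')
  sorted[1] = hhi$njn  (last char: 'n')
  sorted[2] = hi$njnh  (last char: 'h')
  sorted[3] = i$njnhh  (last char: 'h')
  sorted[4] = jnhhi$n  (last char: 'n')
  sorted[5] = nhhi$nj  (last char: 'j')
  sorted[6] = njnhhi$  (last char: '$')
Last column: inhhnj$
Original string S is at sorted index 6

Answer: inhhnj$
6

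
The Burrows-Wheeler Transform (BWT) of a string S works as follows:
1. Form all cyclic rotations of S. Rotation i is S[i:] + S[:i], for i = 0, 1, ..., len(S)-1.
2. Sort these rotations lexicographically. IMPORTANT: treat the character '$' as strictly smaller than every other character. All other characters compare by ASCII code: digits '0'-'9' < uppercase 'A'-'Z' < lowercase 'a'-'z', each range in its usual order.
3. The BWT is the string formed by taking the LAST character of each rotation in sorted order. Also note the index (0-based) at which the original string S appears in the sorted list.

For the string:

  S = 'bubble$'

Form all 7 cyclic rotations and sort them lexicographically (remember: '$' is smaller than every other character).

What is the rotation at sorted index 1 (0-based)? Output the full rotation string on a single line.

All 7 rotations (rotation i = S[i:]+S[:i]):
  rot[0] = bubble$
  rot[1] = ubble$b
  rot[2] = bble$bu
  rot[3] = ble$bub
  rot[4] = le$bubb
  rot[5] = e$bubbl
  rot[6] = $bubble
Sorted (with $ < everything):
  sorted[0] = $bubble
  sorted[1] = bble$bu
  sorted[2] = ble$bub
  sorted[3] = bubble$
  sorted[4] = e$bubbl
  sorted[5] = le$bubb
  sorted[6] = ubble$b
sorted[1] = bble$bu

Answer: bble$bu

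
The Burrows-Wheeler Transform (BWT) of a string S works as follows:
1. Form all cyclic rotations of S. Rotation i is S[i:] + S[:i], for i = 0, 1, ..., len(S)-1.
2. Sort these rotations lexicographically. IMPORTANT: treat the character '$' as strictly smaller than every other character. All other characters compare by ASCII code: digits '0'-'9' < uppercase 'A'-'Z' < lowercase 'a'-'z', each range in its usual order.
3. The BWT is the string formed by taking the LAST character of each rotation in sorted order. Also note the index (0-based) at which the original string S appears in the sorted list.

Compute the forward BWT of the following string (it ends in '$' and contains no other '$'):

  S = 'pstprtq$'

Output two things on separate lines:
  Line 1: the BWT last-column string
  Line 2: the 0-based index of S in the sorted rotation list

All 8 rotations (rotation i = S[i:]+S[:i]):
  rot[0] = pstprtq$
  rot[1] = stprtq$p
  rot[2] = tprtq$ps
  rot[3] = prtq$pst
  rot[4] = rtq$pstp
  rot[5] = tq$pstpr
  rot[6] = q$pstprt
  rot[7] = $pstprtq
Sorted (with $ < everything):
  sorted[0] = $pstprtq  (last char: 'q')
  sorted[1] = prtq$pst  (last char: 't')
  sorted[2] = pstprtq$  (last char: '$')
  sorted[3] = q$pstprt  (last char: 't')
  sorted[4] = rtq$pstp  (last char: 'p')
  sorted[5] = stprtq$p  (last char: 'p')
  sorted[6] = tprtq$ps  (last char: 's')
  sorted[7] = tq$pstpr  (last char: 'r')
Last column: qt$tppsr
Original string S is at sorted index 2

Answer: qt$tppsr
2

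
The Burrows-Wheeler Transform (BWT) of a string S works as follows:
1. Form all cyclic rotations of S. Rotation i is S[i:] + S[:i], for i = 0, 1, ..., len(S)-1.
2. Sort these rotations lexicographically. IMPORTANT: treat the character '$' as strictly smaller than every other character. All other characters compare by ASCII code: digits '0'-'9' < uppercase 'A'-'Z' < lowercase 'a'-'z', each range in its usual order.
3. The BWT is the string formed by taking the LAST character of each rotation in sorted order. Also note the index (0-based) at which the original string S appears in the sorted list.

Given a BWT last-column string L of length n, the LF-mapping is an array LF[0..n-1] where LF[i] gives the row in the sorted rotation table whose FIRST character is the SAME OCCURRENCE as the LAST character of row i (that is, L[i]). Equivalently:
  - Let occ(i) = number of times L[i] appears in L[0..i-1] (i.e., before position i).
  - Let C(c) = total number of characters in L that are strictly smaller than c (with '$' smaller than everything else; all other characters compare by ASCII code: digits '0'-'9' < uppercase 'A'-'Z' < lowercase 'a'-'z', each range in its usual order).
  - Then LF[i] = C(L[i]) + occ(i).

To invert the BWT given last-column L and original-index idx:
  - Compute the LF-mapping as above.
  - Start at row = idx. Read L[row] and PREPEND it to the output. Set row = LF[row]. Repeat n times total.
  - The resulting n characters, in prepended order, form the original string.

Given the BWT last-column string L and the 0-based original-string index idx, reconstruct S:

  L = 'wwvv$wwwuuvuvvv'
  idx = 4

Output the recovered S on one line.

LF mapping: 10 11 4 5 0 12 13 14 1 2 6 3 7 8 9
Walk LF starting at row 4, prepending L[row]:
  step 1: row=4, L[4]='$', prepend. Next row=LF[4]=0
  step 2: row=0, L[0]='w', prepend. Next row=LF[0]=10
  step 3: row=10, L[10]='v', prepend. Next row=LF[10]=6
  step 4: row=6, L[6]='w', prepend. Next row=LF[6]=13
  step 5: row=13, L[13]='v', prepend. Next row=LF[13]=8
  step 6: row=8, L[8]='u', prepend. Next row=LF[8]=1
  step 7: row=1, L[1]='w', prepend. Next row=LF[1]=11
  step 8: row=11, L[11]='u', prepend. Next row=LF[11]=3
  step 9: row=3, L[3]='v', prepend. Next row=LF[3]=5
  step 10: row=5, L[5]='w', prepend. Next row=LF[5]=12
  step 11: row=12, L[12]='v', prepend. Next row=LF[12]=7
  step 12: row=7, L[7]='w', prepend. Next row=LF[7]=14
  step 13: row=14, L[14]='v', prepend. Next row=LF[14]=9
  step 14: row=9, L[9]='u', prepend. Next row=LF[9]=2
  step 15: row=2, L[2]='v', prepend. Next row=LF[2]=4
Reversed output: vuvwvwvuwuvwvw$

Answer: vuvwvwvuwuvwvw$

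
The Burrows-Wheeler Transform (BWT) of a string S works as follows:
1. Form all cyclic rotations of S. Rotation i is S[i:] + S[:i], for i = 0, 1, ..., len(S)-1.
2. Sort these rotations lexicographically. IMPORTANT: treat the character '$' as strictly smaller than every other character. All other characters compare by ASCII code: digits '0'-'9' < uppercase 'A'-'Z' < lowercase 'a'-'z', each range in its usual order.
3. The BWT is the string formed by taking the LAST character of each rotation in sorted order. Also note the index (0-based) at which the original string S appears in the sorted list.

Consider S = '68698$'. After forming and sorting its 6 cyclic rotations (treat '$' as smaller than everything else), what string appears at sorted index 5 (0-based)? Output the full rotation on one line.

All 6 rotations (rotation i = S[i:]+S[:i]):
  rot[0] = 68698$
  rot[1] = 8698$6
  rot[2] = 698$68
  rot[3] = 98$686
  rot[4] = 8$6869
  rot[5] = $68698
Sorted (with $ < everything):
  sorted[0] = $68698
  sorted[1] = 68698$
  sorted[2] = 698$68
  sorted[3] = 8$6869
  sorted[4] = 8698$6
  sorted[5] = 98$686
sorted[5] = 98$686

Answer: 98$686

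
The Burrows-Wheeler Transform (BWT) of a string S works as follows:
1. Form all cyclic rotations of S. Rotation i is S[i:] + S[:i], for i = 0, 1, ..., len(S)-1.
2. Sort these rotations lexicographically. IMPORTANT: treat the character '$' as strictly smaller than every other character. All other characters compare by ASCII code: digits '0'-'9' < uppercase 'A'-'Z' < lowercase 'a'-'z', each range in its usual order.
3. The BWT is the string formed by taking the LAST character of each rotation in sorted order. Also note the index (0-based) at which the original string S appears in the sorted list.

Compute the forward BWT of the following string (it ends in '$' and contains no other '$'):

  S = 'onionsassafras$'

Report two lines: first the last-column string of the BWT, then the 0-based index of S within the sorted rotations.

All 15 rotations (rotation i = S[i:]+S[:i]):
  rot[0] = onionsassafras$
  rot[1] = nionsassafras$o
  rot[2] = ionsassafras$on
  rot[3] = onsassafras$oni
  rot[4] = nsassafras$onio
  rot[5] = sassafras$onion
  rot[6] = assafras$onions
  rot[7] = ssafras$onionsa
  rot[8] = safras$onionsas
  rot[9] = afras$onionsass
  rot[10] = fras$onionsassa
  rot[11] = ras$onionsassaf
  rot[12] = as$onionsassafr
  rot[13] = s$onionsassafra
  rot[14] = $onionsassafras
Sorted (with $ < everything):
  sorted[0] = $onionsassafras  (last char: 's')
  sorted[1] = afras$onionsass  (last char: 's')
  sorted[2] = as$onionsassafr  (last char: 'r')
  sorted[3] = assafras$onions  (last char: 's')
  sorted[4] = fras$onionsassa  (last char: 'a')
  sorted[5] = ionsassafras$on  (last char: 'n')
  sorted[6] = nionsassafras$o  (last char: 'o')
  sorted[7] = nsassafras$onio  (last char: 'o')
  sorted[8] = onionsassafras$  (last char: '$')
  sorted[9] = onsassafras$oni  (last char: 'i')
  sorted[10] = ras$onionsassaf  (last char: 'f')
  sorted[11] = s$onionsassafra  (last char: 'a')
  sorted[12] = safras$onionsas  (last char: 's')
  sorted[13] = sassafras$onion  (last char: 'n')
  sorted[14] = ssafras$onionsa  (last char: 'a')
Last column: ssrsanoo$ifasna
Original string S is at sorted index 8

Answer: ssrsanoo$ifasna
8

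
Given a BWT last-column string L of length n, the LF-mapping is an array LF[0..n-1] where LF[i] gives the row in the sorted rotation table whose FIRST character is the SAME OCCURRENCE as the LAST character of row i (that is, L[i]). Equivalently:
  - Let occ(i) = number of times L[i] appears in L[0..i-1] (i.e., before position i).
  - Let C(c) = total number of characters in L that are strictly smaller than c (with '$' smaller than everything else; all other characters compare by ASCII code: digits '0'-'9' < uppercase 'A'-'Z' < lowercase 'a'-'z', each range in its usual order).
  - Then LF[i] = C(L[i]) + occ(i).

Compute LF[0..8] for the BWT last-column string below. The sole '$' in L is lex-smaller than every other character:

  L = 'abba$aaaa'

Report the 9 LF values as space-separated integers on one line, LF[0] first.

Char counts: '$':1, 'a':6, 'b':2
C (first-col start): C('$')=0, C('a')=1, C('b')=7
L[0]='a': occ=0, LF[0]=C('a')+0=1+0=1
L[1]='b': occ=0, LF[1]=C('b')+0=7+0=7
L[2]='b': occ=1, LF[2]=C('b')+1=7+1=8
L[3]='a': occ=1, LF[3]=C('a')+1=1+1=2
L[4]='$': occ=0, LF[4]=C('$')+0=0+0=0
L[5]='a': occ=2, LF[5]=C('a')+2=1+2=3
L[6]='a': occ=3, LF[6]=C('a')+3=1+3=4
L[7]='a': occ=4, LF[7]=C('a')+4=1+4=5
L[8]='a': occ=5, LF[8]=C('a')+5=1+5=6

Answer: 1 7 8 2 0 3 4 5 6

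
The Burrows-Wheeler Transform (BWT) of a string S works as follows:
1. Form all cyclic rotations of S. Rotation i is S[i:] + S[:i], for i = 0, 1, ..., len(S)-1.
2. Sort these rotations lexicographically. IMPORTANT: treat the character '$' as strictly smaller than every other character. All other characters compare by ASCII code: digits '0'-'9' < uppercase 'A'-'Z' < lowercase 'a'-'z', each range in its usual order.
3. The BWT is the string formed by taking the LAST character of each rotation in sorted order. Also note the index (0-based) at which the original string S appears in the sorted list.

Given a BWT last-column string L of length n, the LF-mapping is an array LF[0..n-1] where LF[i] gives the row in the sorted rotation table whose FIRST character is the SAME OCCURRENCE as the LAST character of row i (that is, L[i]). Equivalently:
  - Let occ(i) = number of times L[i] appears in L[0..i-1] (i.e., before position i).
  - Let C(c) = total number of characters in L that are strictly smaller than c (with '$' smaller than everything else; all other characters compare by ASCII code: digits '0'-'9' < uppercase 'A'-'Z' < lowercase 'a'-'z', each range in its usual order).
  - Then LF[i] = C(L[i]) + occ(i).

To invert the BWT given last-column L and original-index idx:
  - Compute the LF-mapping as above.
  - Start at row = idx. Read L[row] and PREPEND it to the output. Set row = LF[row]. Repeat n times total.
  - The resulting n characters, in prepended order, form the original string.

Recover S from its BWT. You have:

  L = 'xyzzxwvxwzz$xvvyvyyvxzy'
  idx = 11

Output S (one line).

Answer: xxzxvyzvyvwvzvyyyzzxwx$

Derivation:
LF mapping: 8 13 18 19 9 6 1 10 7 20 21 0 11 2 3 14 4 15 16 5 12 22 17
Walk LF starting at row 11, prepending L[row]:
  step 1: row=11, L[11]='$', prepend. Next row=LF[11]=0
  step 2: row=0, L[0]='x', prepend. Next row=LF[0]=8
  step 3: row=8, L[8]='w', prepend. Next row=LF[8]=7
  step 4: row=7, L[7]='x', prepend. Next row=LF[7]=10
  step 5: row=10, L[10]='z', prepend. Next row=LF[10]=21
  step 6: row=21, L[21]='z', prepend. Next row=LF[21]=22
  step 7: row=22, L[22]='y', prepend. Next row=LF[22]=17
  step 8: row=17, L[17]='y', prepend. Next row=LF[17]=15
  step 9: row=15, L[15]='y', prepend. Next row=LF[15]=14
  step 10: row=14, L[14]='v', prepend. Next row=LF[14]=3
  step 11: row=3, L[3]='z', prepend. Next row=LF[3]=19
  step 12: row=19, L[19]='v', prepend. Next row=LF[19]=5
  step 13: row=5, L[5]='w', prepend. Next row=LF[5]=6
  step 14: row=6, L[6]='v', prepend. Next row=LF[6]=1
  step 15: row=1, L[1]='y', prepend. Next row=LF[1]=13
  step 16: row=13, L[13]='v', prepend. Next row=LF[13]=2
  step 17: row=2, L[2]='z', prepend. Next row=LF[2]=18
  step 18: row=18, L[18]='y', prepend. Next row=LF[18]=16
  step 19: row=16, L[16]='v', prepend. Next row=LF[16]=4
  step 20: row=4, L[4]='x', prepend. Next row=LF[4]=9
  step 21: row=9, L[9]='z', prepend. Next row=LF[9]=20
  step 22: row=20, L[20]='x', prepend. Next row=LF[20]=12
  step 23: row=12, L[12]='x', prepend. Next row=LF[12]=11
Reversed output: xxzxvyzvyvwvzvyyyzzxwx$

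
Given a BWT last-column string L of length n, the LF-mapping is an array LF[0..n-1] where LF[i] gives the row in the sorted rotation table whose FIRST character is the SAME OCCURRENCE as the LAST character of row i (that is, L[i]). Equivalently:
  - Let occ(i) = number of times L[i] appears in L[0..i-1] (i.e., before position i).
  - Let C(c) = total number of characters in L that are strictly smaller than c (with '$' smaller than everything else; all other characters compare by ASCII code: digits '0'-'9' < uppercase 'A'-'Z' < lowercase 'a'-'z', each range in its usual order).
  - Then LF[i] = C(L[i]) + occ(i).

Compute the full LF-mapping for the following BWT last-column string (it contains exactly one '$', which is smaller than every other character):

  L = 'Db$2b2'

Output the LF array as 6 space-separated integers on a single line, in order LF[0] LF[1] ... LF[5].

Char counts: '$':1, '2':2, 'D':1, 'b':2
C (first-col start): C('$')=0, C('2')=1, C('D')=3, C('b')=4
L[0]='D': occ=0, LF[0]=C('D')+0=3+0=3
L[1]='b': occ=0, LF[1]=C('b')+0=4+0=4
L[2]='$': occ=0, LF[2]=C('$')+0=0+0=0
L[3]='2': occ=0, LF[3]=C('2')+0=1+0=1
L[4]='b': occ=1, LF[4]=C('b')+1=4+1=5
L[5]='2': occ=1, LF[5]=C('2')+1=1+1=2

Answer: 3 4 0 1 5 2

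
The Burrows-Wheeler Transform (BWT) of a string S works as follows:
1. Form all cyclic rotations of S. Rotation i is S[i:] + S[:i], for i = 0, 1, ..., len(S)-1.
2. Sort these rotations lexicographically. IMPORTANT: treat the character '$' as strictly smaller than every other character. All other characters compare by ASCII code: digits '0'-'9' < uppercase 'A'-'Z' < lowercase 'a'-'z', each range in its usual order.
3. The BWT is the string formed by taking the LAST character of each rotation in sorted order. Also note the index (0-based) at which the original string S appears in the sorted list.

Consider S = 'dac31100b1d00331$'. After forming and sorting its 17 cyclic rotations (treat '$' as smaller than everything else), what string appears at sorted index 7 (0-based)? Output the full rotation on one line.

All 17 rotations (rotation i = S[i:]+S[:i]):
  rot[0] = dac31100b1d00331$
  rot[1] = ac31100b1d00331$d
  rot[2] = c31100b1d00331$da
  rot[3] = 31100b1d00331$dac
  rot[4] = 1100b1d00331$dac3
  rot[5] = 100b1d00331$dac31
  rot[6] = 00b1d00331$dac311
  rot[7] = 0b1d00331$dac3110
  rot[8] = b1d00331$dac31100
  rot[9] = 1d00331$dac31100b
  rot[10] = d00331$dac31100b1
  rot[11] = 00331$dac31100b1d
  rot[12] = 0331$dac31100b1d0
  rot[13] = 331$dac31100b1d00
  rot[14] = 31$dac31100b1d003
  rot[15] = 1$dac31100b1d0033
  rot[16] = $dac31100b1d00331
Sorted (with $ < everything):
  sorted[0] = $dac31100b1d00331
  sorted[1] = 00331$dac31100b1d
  sorted[2] = 00b1d00331$dac311
  sorted[3] = 0331$dac31100b1d0
  sorted[4] = 0b1d00331$dac3110
  sorted[5] = 1$dac31100b1d0033
  sorted[6] = 100b1d00331$dac31
  sorted[7] = 1100b1d00331$dac3
  sorted[8] = 1d00331$dac31100b
  sorted[9] = 31$dac31100b1d003
  sorted[10] = 31100b1d00331$dac
  sorted[11] = 331$dac31100b1d00
  sorted[12] = ac31100b1d00331$d
  sorted[13] = b1d00331$dac31100
  sorted[14] = c31100b1d00331$da
  sorted[15] = d00331$dac31100b1
  sorted[16] = dac31100b1d00331$
sorted[7] = 1100b1d00331$dac3

Answer: 1100b1d00331$dac3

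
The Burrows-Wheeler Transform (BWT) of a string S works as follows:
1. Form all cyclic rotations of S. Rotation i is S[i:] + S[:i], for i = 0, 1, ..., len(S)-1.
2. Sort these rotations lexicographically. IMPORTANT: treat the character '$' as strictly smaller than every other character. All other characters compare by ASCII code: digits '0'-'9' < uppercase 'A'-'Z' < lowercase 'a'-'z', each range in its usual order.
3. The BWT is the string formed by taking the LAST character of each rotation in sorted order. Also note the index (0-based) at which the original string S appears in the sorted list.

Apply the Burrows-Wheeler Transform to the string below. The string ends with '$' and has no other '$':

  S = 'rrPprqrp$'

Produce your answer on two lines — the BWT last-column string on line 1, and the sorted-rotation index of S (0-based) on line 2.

All 9 rotations (rotation i = S[i:]+S[:i]):
  rot[0] = rrPprqrp$
  rot[1] = rPprqrp$r
  rot[2] = Pprqrp$rr
  rot[3] = prqrp$rrP
  rot[4] = rqrp$rrPp
  rot[5] = qrp$rrPpr
  rot[6] = rp$rrPprq
  rot[7] = p$rrPprqr
  rot[8] = $rrPprqrp
Sorted (with $ < everything):
  sorted[0] = $rrPprqrp  (last char: 'p')
  sorted[1] = Pprqrp$rr  (last char: 'r')
  sorted[2] = p$rrPprqr  (last char: 'r')
  sorted[3] = prqrp$rrP  (last char: 'P')
  sorted[4] = qrp$rrPpr  (last char: 'r')
  sorted[5] = rPprqrp$r  (last char: 'r')
  sorted[6] = rp$rrPprq  (last char: 'q')
  sorted[7] = rqrp$rrPp  (last char: 'p')
  sorted[8] = rrPprqrp$  (last char: '$')
Last column: prrPrrqp$
Original string S is at sorted index 8

Answer: prrPrrqp$
8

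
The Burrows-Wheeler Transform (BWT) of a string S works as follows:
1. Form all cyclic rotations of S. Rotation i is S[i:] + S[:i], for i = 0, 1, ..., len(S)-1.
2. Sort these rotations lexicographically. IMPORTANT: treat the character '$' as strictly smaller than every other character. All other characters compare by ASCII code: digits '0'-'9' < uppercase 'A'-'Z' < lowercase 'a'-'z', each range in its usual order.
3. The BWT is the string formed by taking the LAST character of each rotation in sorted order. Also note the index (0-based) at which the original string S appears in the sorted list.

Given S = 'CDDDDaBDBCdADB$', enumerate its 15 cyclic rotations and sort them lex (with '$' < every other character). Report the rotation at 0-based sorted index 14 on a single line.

All 15 rotations (rotation i = S[i:]+S[:i]):
  rot[0] = CDDDDaBDBCdADB$
  rot[1] = DDDDaBDBCdADB$C
  rot[2] = DDDaBDBCdADB$CD
  rot[3] = DDaBDBCdADB$CDD
  rot[4] = DaBDBCdADB$CDDD
  rot[5] = aBDBCdADB$CDDDD
  rot[6] = BDBCdADB$CDDDDa
  rot[7] = DBCdADB$CDDDDaB
  rot[8] = BCdADB$CDDDDaBD
  rot[9] = CdADB$CDDDDaBDB
  rot[10] = dADB$CDDDDaBDBC
  rot[11] = ADB$CDDDDaBDBCd
  rot[12] = DB$CDDDDaBDBCdA
  rot[13] = B$CDDDDaBDBCdAD
  rot[14] = $CDDDDaBDBCdADB
Sorted (with $ < everything):
  sorted[0] = $CDDDDaBDBCdADB
  sorted[1] = ADB$CDDDDaBDBCd
  sorted[2] = B$CDDDDaBDBCdAD
  sorted[3] = BCdADB$CDDDDaBD
  sorted[4] = BDBCdADB$CDDDDa
  sorted[5] = CDDDDaBDBCdADB$
  sorted[6] = CdADB$CDDDDaBDB
  sorted[7] = DB$CDDDDaBDBCdA
  sorted[8] = DBCdADB$CDDDDaB
  sorted[9] = DDDDaBDBCdADB$C
  sorted[10] = DDDaBDBCdADB$CD
  sorted[11] = DDaBDBCdADB$CDD
  sorted[12] = DaBDBCdADB$CDDD
  sorted[13] = aBDBCdADB$CDDDD
  sorted[14] = dADB$CDDDDaBDBC
sorted[14] = dADB$CDDDDaBDBC

Answer: dADB$CDDDDaBDBC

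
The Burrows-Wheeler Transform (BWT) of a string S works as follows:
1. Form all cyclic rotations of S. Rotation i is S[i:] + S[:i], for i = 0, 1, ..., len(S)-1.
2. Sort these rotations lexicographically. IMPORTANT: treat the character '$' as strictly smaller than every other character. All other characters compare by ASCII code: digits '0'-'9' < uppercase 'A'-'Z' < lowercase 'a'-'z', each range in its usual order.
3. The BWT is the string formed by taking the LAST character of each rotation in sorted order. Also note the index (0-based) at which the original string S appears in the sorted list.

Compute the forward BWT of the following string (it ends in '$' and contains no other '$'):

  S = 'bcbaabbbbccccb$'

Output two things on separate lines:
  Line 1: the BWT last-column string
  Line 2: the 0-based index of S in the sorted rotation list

All 15 rotations (rotation i = S[i:]+S[:i]):
  rot[0] = bcbaabbbbccccb$
  rot[1] = cbaabbbbccccb$b
  rot[2] = baabbbbccccb$bc
  rot[3] = aabbbbccccb$bcb
  rot[4] = abbbbccccb$bcba
  rot[5] = bbbbccccb$bcbaa
  rot[6] = bbbccccb$bcbaab
  rot[7] = bbccccb$bcbaabb
  rot[8] = bccccb$bcbaabbb
  rot[9] = ccccb$bcbaabbbb
  rot[10] = cccb$bcbaabbbbc
  rot[11] = ccb$bcbaabbbbcc
  rot[12] = cb$bcbaabbbbccc
  rot[13] = b$bcbaabbbbcccc
  rot[14] = $bcbaabbbbccccb
Sorted (with $ < everything):
  sorted[0] = $bcbaabbbbccccb  (last char: 'b')
  sorted[1] = aabbbbccccb$bcb  (last char: 'b')
  sorted[2] = abbbbccccb$bcba  (last char: 'a')
  sorted[3] = b$bcbaabbbbcccc  (last char: 'c')
  sorted[4] = baabbbbccccb$bc  (last char: 'c')
  sorted[5] = bbbbccccb$bcbaa  (last char: 'a')
  sorted[6] = bbbccccb$bcbaab  (last char: 'b')
  sorted[7] = bbccccb$bcbaabb  (last char: 'b')
  sorted[8] = bcbaabbbbccccb$  (last char: '$')
  sorted[9] = bccccb$bcbaabbb  (last char: 'b')
  sorted[10] = cb$bcbaabbbbccc  (last char: 'c')
  sorted[11] = cbaabbbbccccb$b  (last char: 'b')
  sorted[12] = ccb$bcbaabbbbcc  (last char: 'c')
  sorted[13] = cccb$bcbaabbbbc  (last char: 'c')
  sorted[14] = ccccb$bcbaabbbb  (last char: 'b')
Last column: bbaccabb$bcbccb
Original string S is at sorted index 8

Answer: bbaccabb$bcbccb
8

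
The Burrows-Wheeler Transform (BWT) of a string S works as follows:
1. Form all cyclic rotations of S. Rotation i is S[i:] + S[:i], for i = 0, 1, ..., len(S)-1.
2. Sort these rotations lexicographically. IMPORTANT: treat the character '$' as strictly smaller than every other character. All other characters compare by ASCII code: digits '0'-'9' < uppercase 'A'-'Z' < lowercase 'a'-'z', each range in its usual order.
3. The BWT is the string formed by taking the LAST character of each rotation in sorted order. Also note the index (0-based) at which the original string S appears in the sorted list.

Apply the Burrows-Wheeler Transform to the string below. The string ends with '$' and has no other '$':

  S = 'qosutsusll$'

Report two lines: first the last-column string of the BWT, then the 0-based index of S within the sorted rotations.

All 11 rotations (rotation i = S[i:]+S[:i]):
  rot[0] = qosutsusll$
  rot[1] = osutsusll$q
  rot[2] = sutsusll$qo
  rot[3] = utsusll$qos
  rot[4] = tsusll$qosu
  rot[5] = susll$qosut
  rot[6] = usll$qosuts
  rot[7] = sll$qosutsu
  rot[8] = ll$qosutsus
  rot[9] = l$qosutsusl
  rot[10] = $qosutsusll
Sorted (with $ < everything):
  sorted[0] = $qosutsusll  (last char: 'l')
  sorted[1] = l$qosutsusl  (last char: 'l')
  sorted[2] = ll$qosutsus  (last char: 's')
  sorted[3] = osutsusll$q  (last char: 'q')
  sorted[4] = qosutsusll$  (last char: '$')
  sorted[5] = sll$qosutsu  (last char: 'u')
  sorted[6] = susll$qosut  (last char: 't')
  sorted[7] = sutsusll$qo  (last char: 'o')
  sorted[8] = tsusll$qosu  (last char: 'u')
  sorted[9] = usll$qosuts  (last char: 's')
  sorted[10] = utsusll$qos  (last char: 's')
Last column: llsq$utouss
Original string S is at sorted index 4

Answer: llsq$utouss
4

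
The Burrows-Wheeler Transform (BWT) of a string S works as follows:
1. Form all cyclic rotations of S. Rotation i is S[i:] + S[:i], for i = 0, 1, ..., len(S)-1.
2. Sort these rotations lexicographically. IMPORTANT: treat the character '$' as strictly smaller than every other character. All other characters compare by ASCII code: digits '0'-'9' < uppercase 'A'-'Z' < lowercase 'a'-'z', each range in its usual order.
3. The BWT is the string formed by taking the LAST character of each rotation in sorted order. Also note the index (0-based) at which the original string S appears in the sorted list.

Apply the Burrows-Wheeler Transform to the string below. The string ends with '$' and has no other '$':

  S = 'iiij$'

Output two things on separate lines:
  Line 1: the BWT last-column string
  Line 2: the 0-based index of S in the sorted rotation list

All 5 rotations (rotation i = S[i:]+S[:i]):
  rot[0] = iiij$
  rot[1] = iij$i
  rot[2] = ij$ii
  rot[3] = j$iii
  rot[4] = $iiij
Sorted (with $ < everything):
  sorted[0] = $iiij  (last char: 'j')
  sorted[1] = iiij$  (last char: '$')
  sorted[2] = iij$i  (last char: 'i')
  sorted[3] = ij$ii  (last char: 'i')
  sorted[4] = j$iii  (last char: 'i')
Last column: j$iii
Original string S is at sorted index 1

Answer: j$iii
1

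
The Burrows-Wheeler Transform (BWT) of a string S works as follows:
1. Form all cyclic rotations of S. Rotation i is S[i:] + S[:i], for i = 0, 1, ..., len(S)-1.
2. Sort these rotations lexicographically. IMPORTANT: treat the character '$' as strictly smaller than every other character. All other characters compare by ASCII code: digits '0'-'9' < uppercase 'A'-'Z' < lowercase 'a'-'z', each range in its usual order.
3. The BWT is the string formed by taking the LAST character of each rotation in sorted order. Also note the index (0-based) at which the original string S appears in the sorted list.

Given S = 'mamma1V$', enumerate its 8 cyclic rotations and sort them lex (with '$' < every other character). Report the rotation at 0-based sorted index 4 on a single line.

All 8 rotations (rotation i = S[i:]+S[:i]):
  rot[0] = mamma1V$
  rot[1] = amma1V$m
  rot[2] = mma1V$ma
  rot[3] = ma1V$mam
  rot[4] = a1V$mamm
  rot[5] = 1V$mamma
  rot[6] = V$mamma1
  rot[7] = $mamma1V
Sorted (with $ < everything):
  sorted[0] = $mamma1V
  sorted[1] = 1V$mamma
  sorted[2] = V$mamma1
  sorted[3] = a1V$mamm
  sorted[4] = amma1V$m
  sorted[5] = ma1V$mam
  sorted[6] = mamma1V$
  sorted[7] = mma1V$ma
sorted[4] = amma1V$m

Answer: amma1V$m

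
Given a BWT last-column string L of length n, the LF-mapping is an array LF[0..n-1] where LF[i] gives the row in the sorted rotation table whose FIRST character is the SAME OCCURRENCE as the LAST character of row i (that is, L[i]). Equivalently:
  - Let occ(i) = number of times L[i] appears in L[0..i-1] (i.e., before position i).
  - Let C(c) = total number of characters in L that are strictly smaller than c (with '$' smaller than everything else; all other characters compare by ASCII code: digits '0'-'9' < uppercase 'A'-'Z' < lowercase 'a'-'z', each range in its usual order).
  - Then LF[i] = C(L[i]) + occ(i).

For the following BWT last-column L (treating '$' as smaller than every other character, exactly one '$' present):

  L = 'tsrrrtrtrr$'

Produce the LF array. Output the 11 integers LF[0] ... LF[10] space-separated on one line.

Char counts: '$':1, 'r':6, 's':1, 't':3
C (first-col start): C('$')=0, C('r')=1, C('s')=7, C('t')=8
L[0]='t': occ=0, LF[0]=C('t')+0=8+0=8
L[1]='s': occ=0, LF[1]=C('s')+0=7+0=7
L[2]='r': occ=0, LF[2]=C('r')+0=1+0=1
L[3]='r': occ=1, LF[3]=C('r')+1=1+1=2
L[4]='r': occ=2, LF[4]=C('r')+2=1+2=3
L[5]='t': occ=1, LF[5]=C('t')+1=8+1=9
L[6]='r': occ=3, LF[6]=C('r')+3=1+3=4
L[7]='t': occ=2, LF[7]=C('t')+2=8+2=10
L[8]='r': occ=4, LF[8]=C('r')+4=1+4=5
L[9]='r': occ=5, LF[9]=C('r')+5=1+5=6
L[10]='$': occ=0, LF[10]=C('$')+0=0+0=0

Answer: 8 7 1 2 3 9 4 10 5 6 0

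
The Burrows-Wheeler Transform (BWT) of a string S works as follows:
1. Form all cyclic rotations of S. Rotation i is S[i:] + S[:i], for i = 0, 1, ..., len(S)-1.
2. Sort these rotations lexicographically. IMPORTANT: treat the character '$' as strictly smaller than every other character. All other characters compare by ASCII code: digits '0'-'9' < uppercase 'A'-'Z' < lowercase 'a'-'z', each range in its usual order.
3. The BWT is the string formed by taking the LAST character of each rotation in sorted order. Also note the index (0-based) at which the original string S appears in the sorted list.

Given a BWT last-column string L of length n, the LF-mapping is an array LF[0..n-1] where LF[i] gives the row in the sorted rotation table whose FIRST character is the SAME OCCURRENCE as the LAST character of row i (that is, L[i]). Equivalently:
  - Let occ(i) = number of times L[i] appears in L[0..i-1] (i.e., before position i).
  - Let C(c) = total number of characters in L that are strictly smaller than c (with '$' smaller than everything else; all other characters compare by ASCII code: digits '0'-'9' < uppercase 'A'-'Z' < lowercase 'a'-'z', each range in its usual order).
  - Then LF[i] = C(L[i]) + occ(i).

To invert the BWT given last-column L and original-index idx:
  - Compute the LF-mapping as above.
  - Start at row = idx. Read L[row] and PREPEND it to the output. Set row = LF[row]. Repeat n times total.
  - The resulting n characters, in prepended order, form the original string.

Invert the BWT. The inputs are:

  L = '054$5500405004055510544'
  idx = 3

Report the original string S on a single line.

LF mapping: 1 15 10 0 16 17 2 3 11 4 18 5 6 12 7 19 20 21 9 8 22 13 14
Walk LF starting at row 3, prepending L[row]:
  step 1: row=3, L[3]='$', prepend. Next row=LF[3]=0
  step 2: row=0, L[0]='0', prepend. Next row=LF[0]=1
  step 3: row=1, L[1]='5', prepend. Next row=LF[1]=15
  step 4: row=15, L[15]='5', prepend. Next row=LF[15]=19
  step 5: row=19, L[19]='0', prepend. Next row=LF[19]=8
  step 6: row=8, L[8]='4', prepend. Next row=LF[8]=11
  step 7: row=11, L[11]='0', prepend. Next row=LF[11]=5
  step 8: row=5, L[5]='5', prepend. Next row=LF[5]=17
  step 9: row=17, L[17]='5', prepend. Next row=LF[17]=21
  step 10: row=21, L[21]='4', prepend. Next row=LF[21]=13
  step 11: row=13, L[13]='4', prepend. Next row=LF[13]=12
  step 12: row=12, L[12]='0', prepend. Next row=LF[12]=6
  step 13: row=6, L[6]='0', prepend. Next row=LF[6]=2
  step 14: row=2, L[2]='4', prepend. Next row=LF[2]=10
  step 15: row=10, L[10]='5', prepend. Next row=LF[10]=18
  step 16: row=18, L[18]='1', prepend. Next row=LF[18]=9
  step 17: row=9, L[9]='0', prepend. Next row=LF[9]=4
  step 18: row=4, L[4]='5', prepend. Next row=LF[4]=16
  step 19: row=16, L[16]='5', prepend. Next row=LF[16]=20
  step 20: row=20, L[20]='5', prepend. Next row=LF[20]=22
  step 21: row=22, L[22]='4', prepend. Next row=LF[22]=14
  step 22: row=14, L[14]='0', prepend. Next row=LF[14]=7
  step 23: row=7, L[7]='0', prepend. Next row=LF[7]=3
Reversed output: 0045550154004455040550$

Answer: 0045550154004455040550$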